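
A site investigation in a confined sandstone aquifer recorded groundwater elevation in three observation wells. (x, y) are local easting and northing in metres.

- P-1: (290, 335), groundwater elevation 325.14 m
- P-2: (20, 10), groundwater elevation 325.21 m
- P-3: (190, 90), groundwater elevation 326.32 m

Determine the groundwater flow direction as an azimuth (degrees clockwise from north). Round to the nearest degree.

310°

Taking P-1 as reference: P-2−P-1 = (-270, -325, +0.07); P-3−P-1 = (-100, -245, +1.18).
Determinant of the coordinate differences = (-270)·(-245) − (-100)·(-325) = 33650.
∂h/∂x = [(+0.07)·(-245) − (+1.18)·(-325)] / 33650 = +0.01089
∂h/∂y = [(-270)·(+1.18) − (-100)·(+0.07)] / 33650 = -0.009260
Flow direction (−∇h) has components (-0.01089 E, +0.009260 N).
Azimuth = atan2(E, N) = atan2(-0.01089, +0.009260) = 310.4° ≈ 310°.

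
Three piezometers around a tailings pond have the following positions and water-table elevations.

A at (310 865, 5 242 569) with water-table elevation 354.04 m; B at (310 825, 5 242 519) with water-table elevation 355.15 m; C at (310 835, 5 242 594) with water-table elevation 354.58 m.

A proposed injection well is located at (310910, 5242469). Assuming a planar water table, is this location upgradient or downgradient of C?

Taking A as reference: B−A = (-40, -50, +1.11); C−A = (-30, 25, +0.54).
Solve a·Δx + b·Δy = Δh: det = (-40)·25 − (-30)·(-50) = -2500.
∂h/∂x = [(+1.11)·25 − (+0.54)·(-50)] / -2500 = -0.02190
∂h/∂y = [(-40)·(+0.54) − (-30)·(+1.11)] / -2500 = -0.004680
Head at (310910, 5242469) = 354.04 + (-0.02190)·(45) + (-0.004680)·(-100) = 353.52 m.
That is lower than the 354.58 m at C, so the point is downgradient.

downgradient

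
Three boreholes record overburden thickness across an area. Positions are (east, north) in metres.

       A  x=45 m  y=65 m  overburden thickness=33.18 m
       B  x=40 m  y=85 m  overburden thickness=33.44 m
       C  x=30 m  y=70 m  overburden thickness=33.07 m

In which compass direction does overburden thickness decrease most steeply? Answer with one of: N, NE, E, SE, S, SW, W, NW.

SW

With d = a·x + b·y + c and A as origin, the differences give:
  (-5)·a + 20·b = +0.26
  (-15)·a + 5·b = -0.11
Eliminate b (×5 and ×20, subtract): 275·a = 3.500 → a = ∂d/∂x = +0.01273
Back-substitute: b = ∂d/∂y = +0.01618.
Steepest decrease is along −∇f = (-0.01273 E, -0.01618 N) → southwest.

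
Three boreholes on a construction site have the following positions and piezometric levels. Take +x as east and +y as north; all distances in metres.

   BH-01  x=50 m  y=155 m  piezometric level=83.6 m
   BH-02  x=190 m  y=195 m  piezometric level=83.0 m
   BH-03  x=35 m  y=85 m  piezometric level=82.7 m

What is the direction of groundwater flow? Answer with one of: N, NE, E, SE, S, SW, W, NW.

SE

Differences from BH-01: to BH-02 (Δx, Δy, Δh) = (140, 40, -0.6); to BH-03 = (-15, -70, -0.9).
Determinant of the coordinate differences = 140·(-70) − (-15)·40 = -9200.
∂h/∂x = [(-0.6)·(-70) − (-0.9)·40] / -9200 = -0.008478
∂h/∂y = [140·(-0.9) − (-15)·(-0.6)] / -9200 = +0.01467
Flow = −∇h = (+0.008478 east, -0.01467 north), which points southeast.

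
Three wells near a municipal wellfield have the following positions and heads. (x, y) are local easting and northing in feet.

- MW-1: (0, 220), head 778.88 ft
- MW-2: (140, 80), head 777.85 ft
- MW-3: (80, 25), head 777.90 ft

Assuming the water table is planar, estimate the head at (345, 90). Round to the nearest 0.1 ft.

777.1 ft

Three-point gradient (reference MW-1): Δ to MW-2 = (140, -140, -1.03), Δ to MW-3 = (80, -195, -0.98).
∂h/∂x = -0.003953, ∂h/∂y = +0.003404 (det = -16100).
h(345, 90) = 778.88 + (-0.003953)·(345) + (+0.003404)·(-130) = 778.88 -1.364 -0.442 = 777.074 ft.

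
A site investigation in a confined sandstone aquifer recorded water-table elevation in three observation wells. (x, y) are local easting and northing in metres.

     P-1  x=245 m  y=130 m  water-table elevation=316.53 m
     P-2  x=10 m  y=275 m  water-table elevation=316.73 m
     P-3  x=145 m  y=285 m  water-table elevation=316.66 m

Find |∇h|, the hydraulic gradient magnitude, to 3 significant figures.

0.000734

Three-point gradient (reference P-1): Δ to P-2 = (-235, 145, +0.20), Δ to P-3 = (-100, 155, +0.13).
∂h/∂x = -0.0005542, ∂h/∂y = +0.0004812 (det = -21925).
|∇h| = √(-0.0005542² + 0.0004812²) = 0.000734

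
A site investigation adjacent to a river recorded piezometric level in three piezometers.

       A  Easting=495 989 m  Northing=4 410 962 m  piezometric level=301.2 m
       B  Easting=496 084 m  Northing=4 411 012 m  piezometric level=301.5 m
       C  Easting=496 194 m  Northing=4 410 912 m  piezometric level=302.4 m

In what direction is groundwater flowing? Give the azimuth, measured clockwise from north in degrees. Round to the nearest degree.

Differences from A: to B (Δx, Δy, Δh) = (95, 50, +0.3); to C = (205, -50, +1.2).
Solve a·Δx + b·Δy = Δh: det = 95·(-50) − 205·50 = -15000.
∂h/∂x = [(+0.3)·(-50) − (+1.2)·50] / -15000 = +0.005000
∂h/∂y = [95·(+1.2) − 205·(+0.3)] / -15000 = -0.003500
Flow direction (−∇h) has components (-0.005000 E, +0.003500 N).
Azimuth = atan2(E, N) = atan2(-0.005000, +0.003500) = 305.0° ≈ 305°.

305°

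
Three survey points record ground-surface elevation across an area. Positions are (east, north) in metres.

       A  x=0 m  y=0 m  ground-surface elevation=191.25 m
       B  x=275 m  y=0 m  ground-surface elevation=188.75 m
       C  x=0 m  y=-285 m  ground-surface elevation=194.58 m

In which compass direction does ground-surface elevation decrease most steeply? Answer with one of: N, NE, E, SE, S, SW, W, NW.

NE

∂z/∂x = (188.75 − 191.25) / (275 − 0) = -0.009091
∂z/∂y = (194.58 − 191.25) / (-285 − 0) = -0.01168
Steepest decrease is along −∇f = (+0.009091 E, +0.01168 N) → northeast.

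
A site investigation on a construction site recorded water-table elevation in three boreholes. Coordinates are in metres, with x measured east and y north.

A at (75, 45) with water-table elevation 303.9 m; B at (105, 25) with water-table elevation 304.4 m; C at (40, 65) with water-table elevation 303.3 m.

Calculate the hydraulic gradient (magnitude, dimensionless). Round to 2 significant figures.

0.021

Differences from A: to B (Δx, Δy, Δh) = (30, -20, +0.5); to C = (-35, 20, -0.6).
Solve a·Δx + b·Δy = Δh: det = 30·20 − (-35)·(-20) = -100.
∂h/∂x = [(+0.5)·20 − (-0.6)·(-20)] / -100 = +0.02000
∂h/∂y = [30·(-0.6) − (-35)·(+0.5)] / -100 = +0.005000
|∇h| = √(0.02000² + 0.005000²) = 0.02062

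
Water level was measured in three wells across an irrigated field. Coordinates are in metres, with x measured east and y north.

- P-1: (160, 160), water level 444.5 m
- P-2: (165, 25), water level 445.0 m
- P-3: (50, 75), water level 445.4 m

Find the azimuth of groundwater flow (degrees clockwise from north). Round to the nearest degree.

Taking P-1 as reference: P-2−P-1 = (5, -135, +0.5); P-3−P-1 = (-110, -85, +0.9).
Determinant of the coordinate differences = 5·(-85) − (-110)·(-135) = -15275.
∂h/∂x = [(+0.5)·(-85) − (+0.9)·(-135)] / -15275 = -0.005172
∂h/∂y = [5·(+0.9) − (-110)·(+0.5)] / -15275 = -0.003895
Flow direction (−∇h) has components (+0.005172 E, +0.003895 N).
Azimuth = atan2(E, N) = atan2(+0.005172, +0.003895) = 53.0° ≈ 053°.

053°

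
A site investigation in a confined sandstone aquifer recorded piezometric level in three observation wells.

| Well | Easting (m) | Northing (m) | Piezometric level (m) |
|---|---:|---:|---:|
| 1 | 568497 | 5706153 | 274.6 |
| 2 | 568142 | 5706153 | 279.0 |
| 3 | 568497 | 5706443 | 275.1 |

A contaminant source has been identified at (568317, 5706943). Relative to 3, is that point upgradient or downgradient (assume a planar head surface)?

∂h/∂x = (279.0 − 274.6) / (568142 − 568497) = -0.01239
∂h/∂y = (275.1 − 274.6) / (5706443 − 5706153) = +0.001724
Head at (568317, 5706943) = 274.6 + (-0.01239)·(-180) + (+0.001724)·(790) = 278.19 m.
That is higher than the 275.1 m at 3, so the point is upgradient.

upgradient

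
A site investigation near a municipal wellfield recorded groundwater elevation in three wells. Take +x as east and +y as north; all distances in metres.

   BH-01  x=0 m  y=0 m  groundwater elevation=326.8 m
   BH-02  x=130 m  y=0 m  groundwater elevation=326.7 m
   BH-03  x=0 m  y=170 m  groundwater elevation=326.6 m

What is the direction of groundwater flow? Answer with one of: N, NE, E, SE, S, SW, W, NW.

NE

∂h/∂x = (326.7 − 326.8) / (130 − 0) = -0.0007692
∂h/∂y = (326.6 − 326.8) / (170 − 0) = -0.001176
Flow = −∇h = (+0.0007692 east, +0.001176 north), which points northeast.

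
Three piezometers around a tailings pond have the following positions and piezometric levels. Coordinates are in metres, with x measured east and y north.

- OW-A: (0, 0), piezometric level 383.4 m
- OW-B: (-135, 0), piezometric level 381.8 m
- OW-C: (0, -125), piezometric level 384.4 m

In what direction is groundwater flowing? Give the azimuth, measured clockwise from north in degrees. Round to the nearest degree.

304°

∂h/∂x = (381.8 − 383.4) / (-135 − 0) = +0.01185
∂h/∂y = (384.4 − 383.4) / (-125 − 0) = -0.008000
Flow direction (−∇h) has components (-0.01185 E, +0.008000 N).
Azimuth = atan2(E, N) = atan2(-0.01185, +0.008000) = 304.0° ≈ 304°.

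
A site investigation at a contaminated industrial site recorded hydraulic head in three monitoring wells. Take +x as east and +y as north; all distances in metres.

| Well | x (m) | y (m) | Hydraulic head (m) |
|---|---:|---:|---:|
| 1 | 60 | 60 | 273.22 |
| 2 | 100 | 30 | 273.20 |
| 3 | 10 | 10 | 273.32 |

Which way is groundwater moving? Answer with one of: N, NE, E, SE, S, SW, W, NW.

NE

With h = a·x + b·y + c and 1 as origin, the differences give:
  40·a + (-30)·b = -0.02
  (-50)·a + (-50)·b = +0.10
Eliminate b (×(-50) and ×(-30), subtract): -3500·a = 4.000 → a = ∂h/∂x = -0.001143
Back-substitute: b = ∂h/∂y = -0.0008571.
Flow = −∇h = (+0.001143 east, +0.0008571 north), which points northeast.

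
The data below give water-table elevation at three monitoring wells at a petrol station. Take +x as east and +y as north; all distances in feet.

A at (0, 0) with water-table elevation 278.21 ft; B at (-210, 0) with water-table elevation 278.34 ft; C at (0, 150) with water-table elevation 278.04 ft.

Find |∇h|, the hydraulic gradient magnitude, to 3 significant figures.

0.00129

∂h/∂x = (278.34 − 278.21) / (-210 − 0) = -0.0006190
∂h/∂y = (278.04 − 278.21) / (150 − 0) = -0.001133
|∇h| = √(-0.0006190² + -0.001133²) = 0.001291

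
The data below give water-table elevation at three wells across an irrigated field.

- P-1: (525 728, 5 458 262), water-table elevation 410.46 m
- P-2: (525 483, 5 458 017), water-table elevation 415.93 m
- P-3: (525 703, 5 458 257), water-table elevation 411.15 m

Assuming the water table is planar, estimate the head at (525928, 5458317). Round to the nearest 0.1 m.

With h = a·x + b·y + c and P-1 as origin, the differences give:
  (-245)·a + (-245)·b = +5.47
  (-25)·a + (-5)·b = +0.69
Eliminate b (×(-5) and ×(-245), subtract): -4900·a = 141.700 → a = ∂h/∂x = -0.02892
Back-substitute: b = ∂h/∂y = +0.006592.
h(525928, 5458317) = 410.46 + (-0.02892)·(200) + (+0.006592)·(55) = 410.46 -5.784 +0.363 = 405.039 m.

405.0 m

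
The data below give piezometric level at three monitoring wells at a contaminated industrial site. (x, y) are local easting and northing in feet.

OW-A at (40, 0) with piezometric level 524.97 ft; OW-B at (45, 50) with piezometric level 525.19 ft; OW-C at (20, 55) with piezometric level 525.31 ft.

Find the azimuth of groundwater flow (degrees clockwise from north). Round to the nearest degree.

Differences from OW-A: to OW-B (Δx, Δy, Δh) = (5, 50, +0.22); to OW-C = (-20, 55, +0.34).
Determinant of the coordinate differences = 5·55 − (-20)·50 = 1275.
∂h/∂x = [(+0.22)·55 − (+0.34)·50] / 1275 = -0.003843
∂h/∂y = [5·(+0.34) − (-20)·(+0.22)] / 1275 = +0.004784
Flow direction (−∇h) has components (+0.003843 E, -0.004784 N).
Azimuth = atan2(E, N) = atan2(+0.003843, -0.004784) = 141.2° ≈ 141°.

141°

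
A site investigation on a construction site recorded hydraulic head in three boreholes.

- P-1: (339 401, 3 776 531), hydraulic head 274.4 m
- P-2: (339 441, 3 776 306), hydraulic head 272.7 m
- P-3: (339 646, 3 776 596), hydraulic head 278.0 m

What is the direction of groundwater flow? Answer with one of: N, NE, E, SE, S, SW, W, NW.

Differences from P-1: to P-2 (Δx, Δy, Δh) = (40, -225, -1.7); to P-3 = (245, 65, +3.6).
Solve a·Δx + b·Δy = Δh: det = 40·65 − 245·(-225) = 57725.
∂h/∂x = [(-1.7)·65 − (+3.6)·(-225)] / 57725 = +0.01212
∂h/∂y = [40·(+3.6) − 245·(-1.7)] / 57725 = +0.009710
Flow = −∇h = (-0.01212 east, -0.009710 north), which points southwest.

SW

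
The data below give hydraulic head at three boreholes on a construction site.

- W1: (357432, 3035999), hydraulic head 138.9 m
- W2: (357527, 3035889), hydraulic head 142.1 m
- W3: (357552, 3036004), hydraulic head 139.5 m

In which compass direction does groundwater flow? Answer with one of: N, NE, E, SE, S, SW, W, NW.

N

Three-point gradient (reference W1): Δ to W2 = (95, -110, +3.2), Δ to W3 = (120, 5, +0.6).
∂h/∂x = +0.005996, ∂h/∂y = -0.02391 (det = 13675).
Flow = −∇h = (-0.005996 east, +0.02391 north), which points north.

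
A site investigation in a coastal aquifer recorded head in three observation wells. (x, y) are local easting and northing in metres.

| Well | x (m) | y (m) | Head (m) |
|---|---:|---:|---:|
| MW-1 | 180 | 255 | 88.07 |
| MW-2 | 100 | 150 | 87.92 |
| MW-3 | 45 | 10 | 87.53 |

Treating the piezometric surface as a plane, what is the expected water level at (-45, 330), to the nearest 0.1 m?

89.2 m

Taking MW-1 as reference: MW-2−MW-1 = (-80, -105, -0.15); MW-3−MW-1 = (-135, -245, -0.54).
Determinant of the coordinate differences = (-80)·(-245) − (-135)·(-105) = 5425.
∂h/∂x = [(-0.15)·(-245) − (-0.54)·(-105)] / 5425 = -0.003677
∂h/∂y = [(-80)·(-0.54) − (-135)·(-0.15)] / 5425 = +0.004230
h(-45, 330) = 88.07 + (-0.003677)·(-225) + (+0.004230)·(75) = 88.07 +0.827 +0.317 = 89.215 m.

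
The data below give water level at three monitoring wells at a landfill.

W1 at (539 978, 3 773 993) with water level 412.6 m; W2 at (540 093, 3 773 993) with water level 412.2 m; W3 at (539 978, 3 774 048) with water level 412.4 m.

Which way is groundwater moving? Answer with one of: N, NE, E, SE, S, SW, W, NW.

∂h/∂x = (412.2 − 412.6) / (540093 − 539978) = -0.003478
∂h/∂y = (412.4 − 412.6) / (3774048 − 3773993) = -0.003636
Flow = −∇h = (+0.003478 east, +0.003636 north), which points northeast.

NE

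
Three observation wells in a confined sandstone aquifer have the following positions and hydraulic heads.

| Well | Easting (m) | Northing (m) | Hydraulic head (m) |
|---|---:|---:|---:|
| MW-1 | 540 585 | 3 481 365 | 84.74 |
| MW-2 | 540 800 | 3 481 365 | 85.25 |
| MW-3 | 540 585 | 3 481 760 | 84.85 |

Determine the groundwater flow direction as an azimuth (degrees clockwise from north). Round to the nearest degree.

∂h/∂x = (85.25 − 84.74) / (540800 − 540585) = +0.002372
∂h/∂y = (84.85 − 84.74) / (3481760 − 3481365) = +0.0002785
Flow direction (−∇h) has components (-0.002372 E, -0.0002785 N).
Azimuth = atan2(E, N) = atan2(-0.002372, -0.0002785) = 263.3° ≈ 263°.

263°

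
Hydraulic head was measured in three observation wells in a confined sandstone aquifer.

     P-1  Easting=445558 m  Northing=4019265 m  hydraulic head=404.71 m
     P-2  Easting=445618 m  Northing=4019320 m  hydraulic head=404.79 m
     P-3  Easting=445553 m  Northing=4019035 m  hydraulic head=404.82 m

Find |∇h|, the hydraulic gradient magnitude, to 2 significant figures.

Differences from P-1: to P-2 (Δx, Δy, Δh) = (60, 55, +0.08); to P-3 = (-5, -230, +0.11).
Solve a·Δx + b·Δy = Δh: det = 60·(-230) − (-5)·55 = -13525.
∂h/∂x = [(+0.08)·(-230) − (+0.11)·55] / -13525 = +0.001808
∂h/∂y = [60·(+0.11) − (-5)·(+0.08)] / -13525 = -0.0005176
|∇h| = √(0.001808² + -0.0005176²) = 0.001881

0.0019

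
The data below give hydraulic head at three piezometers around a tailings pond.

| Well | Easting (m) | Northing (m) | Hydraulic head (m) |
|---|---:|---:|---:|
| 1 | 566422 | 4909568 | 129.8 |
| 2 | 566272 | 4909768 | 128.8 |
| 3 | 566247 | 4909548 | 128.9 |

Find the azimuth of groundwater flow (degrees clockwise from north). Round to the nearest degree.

281°

Differences from 1: to 2 (Δx, Δy, Δh) = (-150, 200, -1.0); to 3 = (-175, -20, -0.9).
Determinant of the coordinate differences = (-150)·(-20) − (-175)·200 = 38000.
∂h/∂x = [(-1.0)·(-20) − (-0.9)·200] / 38000 = +0.005263
∂h/∂y = [(-150)·(-0.9) − (-175)·(-1.0)] / 38000 = -0.001053
Flow direction (−∇h) has components (-0.005263 E, +0.001053 N).
Azimuth = atan2(E, N) = atan2(-0.005263, +0.001053) = 281.3° ≈ 281°.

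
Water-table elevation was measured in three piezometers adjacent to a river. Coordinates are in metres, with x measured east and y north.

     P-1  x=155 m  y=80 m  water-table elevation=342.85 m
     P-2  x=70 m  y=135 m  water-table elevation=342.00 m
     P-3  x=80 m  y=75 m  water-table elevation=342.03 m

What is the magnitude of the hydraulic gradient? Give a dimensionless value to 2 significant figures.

Differences from P-1: to P-2 (Δx, Δy, Δh) = (-85, 55, -0.85); to P-3 = (-75, -5, -0.82).
Determinant of the coordinate differences = (-85)·(-5) − (-75)·55 = 4550.
∂h/∂x = [(-0.85)·(-5) − (-0.82)·55] / 4550 = +0.01085
∂h/∂y = [(-85)·(-0.82) − (-75)·(-0.85)] / 4550 = +0.001308
|∇h| = √(0.01085² + 0.001308²) = 0.01093

0.011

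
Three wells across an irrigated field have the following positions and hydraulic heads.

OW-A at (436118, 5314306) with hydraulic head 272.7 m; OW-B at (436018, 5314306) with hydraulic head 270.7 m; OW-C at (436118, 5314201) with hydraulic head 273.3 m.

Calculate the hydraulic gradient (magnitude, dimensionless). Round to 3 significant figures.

∂h/∂x = (270.7 − 272.7) / (436018 − 436118) = +0.02000
∂h/∂y = (273.3 − 272.7) / (5314201 − 5314306) = -0.005714
|∇h| = √(0.02000² + -0.005714²) = 0.0208

0.0208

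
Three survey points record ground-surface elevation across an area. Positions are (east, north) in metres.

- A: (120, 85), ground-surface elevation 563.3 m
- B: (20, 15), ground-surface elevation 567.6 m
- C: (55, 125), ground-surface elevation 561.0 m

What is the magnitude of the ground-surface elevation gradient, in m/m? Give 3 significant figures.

0.0596 m/m

With z = a·x + b·y + c and A as origin, the differences give:
  (-100)·a + (-70)·b = +4.3
  (-65)·a + 40·b = -2.3
Eliminate b (×40 and ×(-70), subtract): -8550·a = 11.00 → a = ∂z/∂x = -0.001287
Back-substitute: b = ∂z/∂y = -0.05959.
|∇f| = √(-0.001287² + -0.05959²) = 0.0596 m/m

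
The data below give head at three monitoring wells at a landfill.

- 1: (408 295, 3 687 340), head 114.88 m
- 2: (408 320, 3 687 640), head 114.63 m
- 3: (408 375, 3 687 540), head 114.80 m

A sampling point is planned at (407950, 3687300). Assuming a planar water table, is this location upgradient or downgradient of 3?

downgradient

Taking 1 as reference: 2−1 = (25, 300, -0.25); 3−1 = (80, 200, -0.08).
Solve a·Δx + b·Δy = Δh: det = 25·200 − 80·300 = -19000.
∂h/∂x = [(-0.25)·200 − (-0.08)·300] / -19000 = +0.001368
∂h/∂y = [25·(-0.08) − 80·(-0.25)] / -19000 = -0.0009474
Head at (407950, 3687300) = 114.88 + (+0.001368)·(-345) + (-0.0009474)·(-40) = 114.45 m.
That is lower than the 114.80 m at 3, so the point is downgradient.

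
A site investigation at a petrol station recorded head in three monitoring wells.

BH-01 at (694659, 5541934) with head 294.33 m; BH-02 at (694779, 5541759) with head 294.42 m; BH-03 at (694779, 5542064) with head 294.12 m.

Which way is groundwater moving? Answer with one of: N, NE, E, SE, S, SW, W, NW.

NE

Taking BH-01 as reference: BH-02−BH-01 = (120, -175, +0.09); BH-03−BH-01 = (120, 130, -0.21).
Determinant of the coordinate differences = 120·130 − 120·(-175) = 36600.
∂h/∂x = [(+0.09)·130 − (-0.21)·(-175)] / 36600 = -0.0006844
∂h/∂y = [120·(-0.21) − 120·(+0.09)] / 36600 = -0.0009836
Flow = −∇h = (+0.0006844 east, +0.0009836 north), which points northeast.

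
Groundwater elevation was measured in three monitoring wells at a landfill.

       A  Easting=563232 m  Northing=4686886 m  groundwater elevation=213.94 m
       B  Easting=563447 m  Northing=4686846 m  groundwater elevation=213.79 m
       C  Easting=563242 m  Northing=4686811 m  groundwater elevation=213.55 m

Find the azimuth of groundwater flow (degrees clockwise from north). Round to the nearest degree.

Taking A as reference: B−A = (215, -40, -0.15); C−A = (10, -75, -0.39).
Solve a·Δx + b·Δy = Δh: det = 215·(-75) − 10·(-40) = -15725.
∂h/∂x = [(-0.15)·(-75) − (-0.39)·(-40)] / -15725 = +0.0002766
∂h/∂y = [215·(-0.39) − 10·(-0.15)] / -15725 = +0.005237
Flow direction (−∇h) has components (-0.0002766 E, -0.005237 N).
Azimuth = atan2(E, N) = atan2(-0.0002766, -0.005237) = 183.0° ≈ 183°.

183°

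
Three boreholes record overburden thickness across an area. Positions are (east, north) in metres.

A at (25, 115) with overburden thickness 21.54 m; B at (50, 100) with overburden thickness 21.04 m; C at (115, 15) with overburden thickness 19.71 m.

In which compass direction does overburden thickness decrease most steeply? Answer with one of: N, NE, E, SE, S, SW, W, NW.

With d = a·x + b·y + c and A as origin, the differences give:
  25·a + (-15)·b = -0.50
  90·a + (-100)·b = -1.83
Eliminate b (×(-100) and ×(-15), subtract): -1150·a = 22.550 → a = ∂d/∂x = -0.01961
Back-substitute: b = ∂d/∂y = +0.0006522.
Steepest decrease is along −∇f = (+0.01961 E, -0.0006522 N) → east.

E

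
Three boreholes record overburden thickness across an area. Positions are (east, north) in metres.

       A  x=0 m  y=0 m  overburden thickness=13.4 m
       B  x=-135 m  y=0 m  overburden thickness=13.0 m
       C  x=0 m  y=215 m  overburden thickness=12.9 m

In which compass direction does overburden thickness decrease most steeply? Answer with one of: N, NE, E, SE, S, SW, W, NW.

NW

∂d/∂x = (13.0 − 13.4) / (-135 − 0) = +0.002963
∂d/∂y = (12.9 − 13.4) / (215 − 0) = -0.002326
Steepest decrease is along −∇f = (-0.002963 E, +0.002326 N) → northwest.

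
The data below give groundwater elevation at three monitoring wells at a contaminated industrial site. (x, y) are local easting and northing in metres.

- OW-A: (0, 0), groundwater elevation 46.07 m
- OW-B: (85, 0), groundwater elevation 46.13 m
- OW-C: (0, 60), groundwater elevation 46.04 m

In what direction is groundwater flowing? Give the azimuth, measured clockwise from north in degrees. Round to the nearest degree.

∂h/∂x = (46.13 − 46.07) / (85 − 0) = +0.0007059
∂h/∂y = (46.04 − 46.07) / (60 − 0) = -0.0005000
Flow direction (−∇h) has components (-0.0007059 E, +0.0005000 N).
Azimuth = atan2(E, N) = atan2(-0.0007059, +0.0005000) = 305.3° ≈ 305°.

305°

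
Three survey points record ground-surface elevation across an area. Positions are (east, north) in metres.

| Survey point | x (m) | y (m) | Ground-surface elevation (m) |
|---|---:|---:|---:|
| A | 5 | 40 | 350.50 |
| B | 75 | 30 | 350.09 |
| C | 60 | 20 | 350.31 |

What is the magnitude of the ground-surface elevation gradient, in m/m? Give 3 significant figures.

0.0132 m/m

Three-point gradient (reference A): Δ to B = (70, -10, -0.41), Δ to C = (55, -20, -0.19).
∂z/∂x = -0.007412, ∂z/∂y = -0.01088 (det = -850).
|∇f| = √(-0.007412² + -0.01088²) = 0.01316 m/m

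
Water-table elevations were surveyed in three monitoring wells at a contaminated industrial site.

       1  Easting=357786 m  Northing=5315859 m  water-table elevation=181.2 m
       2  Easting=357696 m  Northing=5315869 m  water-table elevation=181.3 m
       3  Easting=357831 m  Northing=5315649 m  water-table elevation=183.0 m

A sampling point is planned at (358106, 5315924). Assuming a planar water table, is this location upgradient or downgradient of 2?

Taking 1 as reference: 2−1 = (-90, 10, +0.1); 3−1 = (45, -210, +1.8).
Determinant of the coordinate differences = (-90)·(-210) − 45·10 = 18450.
∂h/∂x = [(+0.1)·(-210) − (+1.8)·10] / 18450 = -0.002114
∂h/∂y = [(-90)·(+1.8) − 45·(+0.1)] / 18450 = -0.009024
Head at (358106, 5315924) = 181.2 + (-0.002114)·(320) + (-0.009024)·(65) = 179.94 m.
That is lower than the 181.3 m at 2, so the point is downgradient.

downgradient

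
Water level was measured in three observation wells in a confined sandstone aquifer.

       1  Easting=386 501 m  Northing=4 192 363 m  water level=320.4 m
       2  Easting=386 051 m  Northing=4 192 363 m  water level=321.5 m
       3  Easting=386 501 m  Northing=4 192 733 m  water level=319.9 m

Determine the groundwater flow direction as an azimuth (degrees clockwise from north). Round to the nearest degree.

061°

∂h/∂x = (321.5 − 320.4) / (386051 − 386501) = -0.002444
∂h/∂y = (319.9 − 320.4) / (4192733 − 4192363) = -0.001351
Flow direction (−∇h) has components (+0.002444 E, +0.001351 N).
Azimuth = atan2(E, N) = atan2(+0.002444, +0.001351) = 61.1° ≈ 061°.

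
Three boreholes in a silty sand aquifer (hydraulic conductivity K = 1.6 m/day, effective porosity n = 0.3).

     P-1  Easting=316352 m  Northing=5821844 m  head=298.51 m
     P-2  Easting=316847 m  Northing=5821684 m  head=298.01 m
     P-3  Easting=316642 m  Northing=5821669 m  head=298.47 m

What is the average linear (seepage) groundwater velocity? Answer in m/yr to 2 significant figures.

7.2 m/yr

Three-point gradient (reference P-1): Δ to P-2 = (495, -160, -0.50), Δ to P-3 = (290, -175, -0.04).
∂h/∂x = -0.002016, ∂h/∂y = -0.003112 (det = -40225).
|∇h| = √(-0.002016² + -0.003112²) = 0.003708
Seepage velocity v = K·i/n = 1.6 × 0.003708 / 0.3 = 0.01978 m/day = 7.225 m/yr.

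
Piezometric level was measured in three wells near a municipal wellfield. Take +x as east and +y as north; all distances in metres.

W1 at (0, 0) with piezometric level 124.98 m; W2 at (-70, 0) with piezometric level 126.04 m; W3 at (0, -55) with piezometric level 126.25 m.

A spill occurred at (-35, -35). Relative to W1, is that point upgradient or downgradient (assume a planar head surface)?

upgradient

∂h/∂x = (126.04 − 124.98) / (-70 − 0) = -0.01514
∂h/∂y = (126.25 − 124.98) / (-55 − 0) = -0.02309
Head at (-35, -35) = 124.98 + (-0.01514)·(-35) + (-0.02309)·(-35) = 126.32 m.
That is higher than the 124.98 m at W1, so the point is upgradient.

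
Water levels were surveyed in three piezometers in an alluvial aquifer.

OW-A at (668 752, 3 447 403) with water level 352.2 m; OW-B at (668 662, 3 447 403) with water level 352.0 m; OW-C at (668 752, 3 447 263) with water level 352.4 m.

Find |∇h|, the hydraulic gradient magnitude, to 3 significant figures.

0.00264

∂h/∂x = (352.0 − 352.2) / (668662 − 668752) = +0.002222
∂h/∂y = (352.4 − 352.2) / (3447263 − 3447403) = -0.001429
|∇h| = √(0.002222² + -0.001429²) = 0.002642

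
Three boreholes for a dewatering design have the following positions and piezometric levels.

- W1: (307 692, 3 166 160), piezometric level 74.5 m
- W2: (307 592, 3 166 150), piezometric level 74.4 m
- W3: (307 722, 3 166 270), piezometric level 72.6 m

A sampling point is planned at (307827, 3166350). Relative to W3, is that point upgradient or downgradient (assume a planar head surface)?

downgradient

Differences from W1: to W2 (Δx, Δy, Δh) = (-100, -10, -0.1); to W3 = (30, 110, -1.9).
Determinant of the coordinate differences = (-100)·110 − 30·(-10) = -10700.
∂h/∂x = [(-0.1)·110 − (-1.9)·(-10)] / -10700 = +0.002804
∂h/∂y = [(-100)·(-1.9) − 30·(-0.1)] / -10700 = -0.01804
Head at (307827, 3166350) = 74.5 + (+0.002804)·(135) + (-0.01804)·(190) = 71.45 m.
That is lower than the 72.6 m at W3, so the point is downgradient.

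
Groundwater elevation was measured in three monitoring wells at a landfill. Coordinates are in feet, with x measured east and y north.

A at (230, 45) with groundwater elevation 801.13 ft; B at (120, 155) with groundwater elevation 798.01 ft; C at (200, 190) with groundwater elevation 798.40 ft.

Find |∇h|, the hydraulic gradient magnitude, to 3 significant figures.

Differences from A: to B (Δx, Δy, Δh) = (-110, 110, -3.12); to C = (-30, 145, -2.73).
Solve a·Δx + b·Δy = Δh: det = (-110)·145 − (-30)·110 = -12650.
∂h/∂x = [(-3.12)·145 − (-2.73)·110] / -12650 = +0.01202
∂h/∂y = [(-110)·(-2.73) − (-30)·(-3.12)] / -12650 = -0.01634
|∇h| = √(0.01202² + -0.01634²) = 0.02028

0.0203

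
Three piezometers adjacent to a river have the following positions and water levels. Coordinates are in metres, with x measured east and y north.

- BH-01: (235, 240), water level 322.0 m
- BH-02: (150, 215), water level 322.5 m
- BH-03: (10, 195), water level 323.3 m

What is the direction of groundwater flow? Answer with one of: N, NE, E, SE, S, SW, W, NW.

Three-point gradient (reference BH-01): Δ to BH-02 = (-85, -25, +0.5), Δ to BH-03 = (-225, -45, +1.3).
∂h/∂x = -0.005556, ∂h/∂y = -0.001111 (det = -1800).
Flow = −∇h = (+0.005556 east, +0.001111 north), which points east.

E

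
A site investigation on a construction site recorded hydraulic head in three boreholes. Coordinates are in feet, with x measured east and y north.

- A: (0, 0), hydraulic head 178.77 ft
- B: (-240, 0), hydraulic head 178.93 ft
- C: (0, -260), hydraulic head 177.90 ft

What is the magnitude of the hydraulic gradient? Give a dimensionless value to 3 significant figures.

0.00341

∂h/∂x = (178.93 − 178.77) / (-240 − 0) = -0.0006667
∂h/∂y = (177.90 − 178.77) / (-260 − 0) = +0.003346
|∇h| = √(-0.0006667² + 0.003346²) = 0.003412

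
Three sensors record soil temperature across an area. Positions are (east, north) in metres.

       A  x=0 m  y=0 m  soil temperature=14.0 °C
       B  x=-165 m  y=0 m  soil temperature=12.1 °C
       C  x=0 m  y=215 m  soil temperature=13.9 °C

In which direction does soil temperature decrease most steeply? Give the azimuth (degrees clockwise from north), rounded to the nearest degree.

∂T/∂x = (12.1 − 14.0) / (-165 − 0) = +0.01152
∂T/∂y = (13.9 − 14.0) / (215 − 0) = -0.0004651
Steepest decrease is along −∇f: components (-0.01152 E, +0.0004651 N).
Azimuth = atan2(-0.01152, +0.0004651) = 272.3° ≈ 272°.

272°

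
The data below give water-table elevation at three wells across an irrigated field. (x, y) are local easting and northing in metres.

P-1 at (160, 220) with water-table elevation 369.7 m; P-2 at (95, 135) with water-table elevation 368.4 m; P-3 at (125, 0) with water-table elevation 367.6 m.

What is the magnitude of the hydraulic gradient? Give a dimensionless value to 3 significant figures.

With h = a·x + b·y + c and P-1 as origin, the differences give:
  (-65)·a + (-85)·b = -1.3
  (-35)·a + (-220)·b = -2.1
Eliminate b (×(-220) and ×(-85), subtract): 11325·a = 107.50 → a = ∂h/∂x = +0.009492
Back-substitute: b = ∂h/∂y = +0.008035.
|∇h| = √(0.009492² + 0.008035²) = 0.01244

0.0124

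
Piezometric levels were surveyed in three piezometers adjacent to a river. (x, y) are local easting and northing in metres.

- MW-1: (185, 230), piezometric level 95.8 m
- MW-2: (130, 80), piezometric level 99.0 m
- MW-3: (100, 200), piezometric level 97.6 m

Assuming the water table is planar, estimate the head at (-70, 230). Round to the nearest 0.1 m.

99.8 m

With h = a·x + b·y + c and MW-1 as origin, the differences give:
  (-55)·a + (-150)·b = +3.2
  (-85)·a + (-30)·b = +1.8
Eliminate b (×(-30) and ×(-150), subtract): -11100·a = 174.00 → a = ∂h/∂x = -0.01568
Back-substitute: b = ∂h/∂y = -0.01559.
h(-70, 230) = 95.8 + (-0.01568)·(-255) + (-0.01559)·(0) = 95.8 +3.997 -0.000 = 99.797 m.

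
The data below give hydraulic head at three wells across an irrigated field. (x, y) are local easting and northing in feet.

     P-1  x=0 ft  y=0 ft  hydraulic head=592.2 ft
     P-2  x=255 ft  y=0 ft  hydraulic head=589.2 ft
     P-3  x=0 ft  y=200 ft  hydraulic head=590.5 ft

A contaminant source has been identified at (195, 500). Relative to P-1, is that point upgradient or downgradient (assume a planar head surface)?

downgradient

∂h/∂x = (589.2 − 592.2) / (255 − 0) = -0.01176
∂h/∂y = (590.5 − 592.2) / (200 − 0) = -0.008500
Head at (195, 500) = 592.2 + (-0.01176)·(195) + (-0.008500)·(500) = 585.66 ft.
That is lower than the 592.2 ft at P-1, so the point is downgradient.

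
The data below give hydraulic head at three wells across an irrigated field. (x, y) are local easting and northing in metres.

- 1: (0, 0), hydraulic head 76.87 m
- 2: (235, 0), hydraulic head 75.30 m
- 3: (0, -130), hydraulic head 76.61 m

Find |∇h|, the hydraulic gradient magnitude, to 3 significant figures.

0.00697

∂h/∂x = (75.30 − 76.87) / (235 − 0) = -0.006681
∂h/∂y = (76.61 − 76.87) / (-130 − 0) = +0.002000
|∇h| = √(-0.006681² + 0.002000²) = 0.006974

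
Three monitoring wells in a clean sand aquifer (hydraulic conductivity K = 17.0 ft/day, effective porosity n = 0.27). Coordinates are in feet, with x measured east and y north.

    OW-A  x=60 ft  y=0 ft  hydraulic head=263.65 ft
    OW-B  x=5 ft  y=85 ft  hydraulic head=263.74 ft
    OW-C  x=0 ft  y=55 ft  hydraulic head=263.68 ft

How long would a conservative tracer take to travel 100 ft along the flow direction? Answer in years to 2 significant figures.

Differences from OW-A: to OW-B (Δx, Δy, Δh) = (-55, 85, +0.09); to OW-C = (-60, 55, +0.03).
Determinant of the coordinate differences = (-55)·55 − (-60)·85 = 2075.
∂h/∂x = [(+0.09)·55 − (+0.03)·85] / 2075 = +0.001157
∂h/∂y = [(-55)·(+0.03) − (-60)·(+0.09)] / 2075 = +0.001807
|∇h| = √(0.001157² + 0.001807²) = 0.002146
Seepage velocity v = K·i/n = 17.0 × 0.002146 / 0.27 = 0.1351 ft/day.
t = 100 / 0.1351 = 740.2 days = 2.03 years.

2.0 years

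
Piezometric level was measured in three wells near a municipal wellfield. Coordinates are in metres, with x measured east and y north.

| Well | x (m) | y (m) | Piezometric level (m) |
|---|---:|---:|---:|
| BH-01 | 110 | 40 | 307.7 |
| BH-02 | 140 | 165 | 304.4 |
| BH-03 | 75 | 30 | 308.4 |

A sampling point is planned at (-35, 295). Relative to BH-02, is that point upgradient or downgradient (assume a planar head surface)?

With h = a·x + b·y + c and BH-01 as origin, the differences give:
  30·a + 125·b = -3.3
  (-35)·a + (-10)·b = +0.7
Eliminate b (×(-10) and ×125, subtract): 4075·a = -54.50 → a = ∂h/∂x = -0.01337
Back-substitute: b = ∂h/∂y = -0.02319.
Head at (-35, 295) = 307.7 + (-0.01337)·(-145) + (-0.02319)·(255) = 303.73 m.
That is lower than the 304.4 m at BH-02, so the point is downgradient.

downgradient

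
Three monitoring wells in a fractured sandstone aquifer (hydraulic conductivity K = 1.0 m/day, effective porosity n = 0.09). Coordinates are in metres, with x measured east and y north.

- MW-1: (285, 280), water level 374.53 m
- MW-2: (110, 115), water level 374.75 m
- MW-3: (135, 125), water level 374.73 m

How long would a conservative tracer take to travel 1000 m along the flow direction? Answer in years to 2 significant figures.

260 years

Differences from MW-1: to MW-2 (Δx, Δy, Δh) = (-175, -165, +0.22); to MW-3 = (-150, -155, +0.20).
Solve a·Δx + b·Δy = Δh: det = (-175)·(-155) − (-150)·(-165) = 2375.
∂h/∂x = [(+0.22)·(-155) − (+0.20)·(-165)] / 2375 = -0.0004632
∂h/∂y = [(-175)·(+0.20) − (-150)·(+0.22)] / 2375 = -0.0008421
|∇h| = √(-0.0004632² + -0.0008421²) = 0.0009611
Seepage velocity v = K·i/n = 1.0 × 0.0009611 / 0.09 = 0.01068 m/day.
t = 1000 / 0.01068 = 9.363e+04 days = 256 years.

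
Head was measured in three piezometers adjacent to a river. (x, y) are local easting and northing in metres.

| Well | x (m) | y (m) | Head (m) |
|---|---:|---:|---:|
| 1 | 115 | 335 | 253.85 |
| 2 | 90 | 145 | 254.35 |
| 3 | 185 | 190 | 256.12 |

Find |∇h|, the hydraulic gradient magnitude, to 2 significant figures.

Taking 1 as reference: 2−1 = (-25, -190, +0.50); 3−1 = (70, -145, +2.27).
Determinant of the coordinate differences = (-25)·(-145) − 70·(-190) = 16925.
∂h/∂x = [(+0.50)·(-145) − (+2.27)·(-190)] / 16925 = +0.02120
∂h/∂y = [(-25)·(+2.27) − 70·(+0.50)] / 16925 = -0.005421
|∇h| = √(0.02120² + -0.005421²) = 0.02188

0.022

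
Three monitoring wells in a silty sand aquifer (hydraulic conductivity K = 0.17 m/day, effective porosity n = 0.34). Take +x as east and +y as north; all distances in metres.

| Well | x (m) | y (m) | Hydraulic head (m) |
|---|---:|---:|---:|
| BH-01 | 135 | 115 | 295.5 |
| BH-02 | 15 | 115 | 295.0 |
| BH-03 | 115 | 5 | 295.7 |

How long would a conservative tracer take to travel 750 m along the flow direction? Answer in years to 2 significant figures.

840 years

Differences from BH-01: to BH-02 (Δx, Δy, Δh) = (-120, 0, -0.5); to BH-03 = (-20, -110, +0.2).
Determinant of the coordinate differences = (-120)·(-110) − (-20)·0 = 13200.
∂h/∂x = [(-0.5)·(-110) − (+0.2)·0] / 13200 = +0.004167
∂h/∂y = [(-120)·(+0.2) − (-20)·(-0.5)] / 13200 = -0.002576
|∇h| = √(0.004167² + -0.002576²) = 0.004899
Seepage velocity v = K·i/n = 0.17 × 0.004899 / 0.34 = 0.002449 m/day.
t = 750 / 0.002449 = 3.062e+05 days = 838 years.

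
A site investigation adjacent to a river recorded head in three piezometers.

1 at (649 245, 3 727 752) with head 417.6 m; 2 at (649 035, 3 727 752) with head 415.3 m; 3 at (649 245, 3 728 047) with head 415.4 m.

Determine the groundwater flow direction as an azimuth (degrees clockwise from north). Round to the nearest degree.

304°

∂h/∂x = (415.3 − 417.6) / (649035 − 649245) = +0.01095
∂h/∂y = (415.4 − 417.6) / (3728047 − 3727752) = -0.007458
Flow direction (−∇h) has components (-0.01095 E, +0.007458 N).
Azimuth = atan2(E, N) = atan2(-0.01095, +0.007458) = 304.3° ≈ 304°.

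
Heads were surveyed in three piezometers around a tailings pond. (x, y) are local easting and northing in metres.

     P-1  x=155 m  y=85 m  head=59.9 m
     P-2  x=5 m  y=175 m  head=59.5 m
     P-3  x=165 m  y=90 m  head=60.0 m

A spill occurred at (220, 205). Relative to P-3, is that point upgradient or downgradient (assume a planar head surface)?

Taking P-1 as reference: P-2−P-1 = (-150, 90, -0.4); P-3−P-1 = (10, 5, +0.1).
Determinant of the coordinate differences = (-150)·5 − 10·90 = -1650.
∂h/∂x = [(-0.4)·5 − (+0.1)·90] / -1650 = +0.006667
∂h/∂y = [(-150)·(+0.1) − 10·(-0.4)] / -1650 = +0.006667
Head at (220, 205) = 59.9 + (+0.006667)·(65) + (+0.006667)·(120) = 61.13 m.
That is higher than the 60.0 m at P-3, so the point is upgradient.

upgradient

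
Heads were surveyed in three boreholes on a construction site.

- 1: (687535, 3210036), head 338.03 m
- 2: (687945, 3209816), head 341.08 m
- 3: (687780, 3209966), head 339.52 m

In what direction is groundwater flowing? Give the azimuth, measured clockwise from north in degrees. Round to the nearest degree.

320°

Differences from 1: to 2 (Δx, Δy, Δh) = (410, -220, +3.05); to 3 = (245, -70, +1.49).
Determinant of the coordinate differences = 410·(-70) − 245·(-220) = 25200.
∂h/∂x = [(+3.05)·(-70) − (+1.49)·(-220)] / 25200 = +0.004536
∂h/∂y = [410·(+1.49) − 245·(+3.05)] / 25200 = -0.005411
Flow direction (−∇h) has components (-0.004536 E, +0.005411 N).
Azimuth = atan2(E, N) = atan2(-0.004536, +0.005411) = 320.0° ≈ 320°.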